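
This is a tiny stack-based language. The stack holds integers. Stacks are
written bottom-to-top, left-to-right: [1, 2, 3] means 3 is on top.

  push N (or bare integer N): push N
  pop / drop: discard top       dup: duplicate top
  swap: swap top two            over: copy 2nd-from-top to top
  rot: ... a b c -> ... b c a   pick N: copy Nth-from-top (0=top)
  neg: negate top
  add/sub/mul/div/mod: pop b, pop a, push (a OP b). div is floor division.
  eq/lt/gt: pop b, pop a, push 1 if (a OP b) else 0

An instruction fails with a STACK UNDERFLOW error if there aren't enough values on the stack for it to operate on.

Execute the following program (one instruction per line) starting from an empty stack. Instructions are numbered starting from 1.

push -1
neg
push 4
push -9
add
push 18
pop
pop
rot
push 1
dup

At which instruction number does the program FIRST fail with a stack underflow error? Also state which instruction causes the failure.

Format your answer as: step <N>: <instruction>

Answer: step 9: rot

Derivation:
Step 1 ('push -1'): stack = [-1], depth = 1
Step 2 ('neg'): stack = [1], depth = 1
Step 3 ('push 4'): stack = [1, 4], depth = 2
Step 4 ('push -9'): stack = [1, 4, -9], depth = 3
Step 5 ('add'): stack = [1, -5], depth = 2
Step 6 ('push 18'): stack = [1, -5, 18], depth = 3
Step 7 ('pop'): stack = [1, -5], depth = 2
Step 8 ('pop'): stack = [1], depth = 1
Step 9 ('rot'): needs 3 value(s) but depth is 1 — STACK UNDERFLOW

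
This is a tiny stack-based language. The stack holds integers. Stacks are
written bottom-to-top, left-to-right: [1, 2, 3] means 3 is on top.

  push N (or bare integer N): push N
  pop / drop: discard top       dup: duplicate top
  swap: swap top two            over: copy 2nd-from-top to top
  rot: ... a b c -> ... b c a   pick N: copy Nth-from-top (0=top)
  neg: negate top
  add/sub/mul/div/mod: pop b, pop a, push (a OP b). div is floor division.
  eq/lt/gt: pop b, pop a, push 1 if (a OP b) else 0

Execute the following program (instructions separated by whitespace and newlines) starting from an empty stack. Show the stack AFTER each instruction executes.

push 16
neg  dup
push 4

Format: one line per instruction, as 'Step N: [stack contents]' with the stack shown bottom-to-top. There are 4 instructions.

Step 1: [16]
Step 2: [-16]
Step 3: [-16, -16]
Step 4: [-16, -16, 4]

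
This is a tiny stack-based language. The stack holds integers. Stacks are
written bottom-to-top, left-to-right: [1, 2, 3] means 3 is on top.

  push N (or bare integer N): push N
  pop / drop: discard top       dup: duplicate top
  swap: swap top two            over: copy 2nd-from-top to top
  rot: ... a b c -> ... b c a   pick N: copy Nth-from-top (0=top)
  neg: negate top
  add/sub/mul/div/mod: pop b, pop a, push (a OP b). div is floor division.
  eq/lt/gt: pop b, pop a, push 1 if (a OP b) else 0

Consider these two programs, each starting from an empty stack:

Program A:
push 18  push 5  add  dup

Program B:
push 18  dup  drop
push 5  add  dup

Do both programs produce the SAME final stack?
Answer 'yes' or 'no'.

Program A trace:
  After 'push 18': [18]
  After 'push 5': [18, 5]
  After 'add': [23]
  After 'dup': [23, 23]
Program A final stack: [23, 23]

Program B trace:
  After 'push 18': [18]
  After 'dup': [18, 18]
  After 'drop': [18]
  After 'push 5': [18, 5]
  After 'add': [23]
  After 'dup': [23, 23]
Program B final stack: [23, 23]
Same: yes

Answer: yes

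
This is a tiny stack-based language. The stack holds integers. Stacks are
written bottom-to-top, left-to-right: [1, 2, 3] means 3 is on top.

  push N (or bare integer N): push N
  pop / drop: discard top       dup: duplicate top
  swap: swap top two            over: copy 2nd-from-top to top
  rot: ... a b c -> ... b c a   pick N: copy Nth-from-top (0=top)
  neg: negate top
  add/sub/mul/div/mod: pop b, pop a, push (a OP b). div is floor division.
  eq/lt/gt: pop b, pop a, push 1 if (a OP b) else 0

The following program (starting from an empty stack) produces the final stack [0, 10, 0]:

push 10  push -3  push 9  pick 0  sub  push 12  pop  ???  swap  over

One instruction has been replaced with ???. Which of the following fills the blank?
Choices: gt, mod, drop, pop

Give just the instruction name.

Stack before ???: [10, -3, 0]
Stack after ???:  [10, 0]
Checking each choice:
  gt: MATCH
  mod: modulo by zero
  drop: produces [-3, 10, -3]
  pop: produces [-3, 10, -3]


Answer: gt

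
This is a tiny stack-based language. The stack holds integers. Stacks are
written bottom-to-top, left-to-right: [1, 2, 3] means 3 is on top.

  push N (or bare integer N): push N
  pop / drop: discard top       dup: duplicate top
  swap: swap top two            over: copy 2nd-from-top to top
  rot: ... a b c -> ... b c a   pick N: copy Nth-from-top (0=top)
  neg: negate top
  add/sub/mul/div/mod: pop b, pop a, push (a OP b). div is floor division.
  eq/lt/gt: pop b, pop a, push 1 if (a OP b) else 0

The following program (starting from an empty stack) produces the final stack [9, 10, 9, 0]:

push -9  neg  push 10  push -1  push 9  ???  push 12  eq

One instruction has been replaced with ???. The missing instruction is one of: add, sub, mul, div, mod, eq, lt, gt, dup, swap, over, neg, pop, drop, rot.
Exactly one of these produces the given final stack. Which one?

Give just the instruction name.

Answer: swap

Derivation:
Stack before ???: [9, 10, -1, 9]
Stack after ???:  [9, 10, 9, -1]
The instruction that transforms [9, 10, -1, 9] -> [9, 10, 9, -1] is: swap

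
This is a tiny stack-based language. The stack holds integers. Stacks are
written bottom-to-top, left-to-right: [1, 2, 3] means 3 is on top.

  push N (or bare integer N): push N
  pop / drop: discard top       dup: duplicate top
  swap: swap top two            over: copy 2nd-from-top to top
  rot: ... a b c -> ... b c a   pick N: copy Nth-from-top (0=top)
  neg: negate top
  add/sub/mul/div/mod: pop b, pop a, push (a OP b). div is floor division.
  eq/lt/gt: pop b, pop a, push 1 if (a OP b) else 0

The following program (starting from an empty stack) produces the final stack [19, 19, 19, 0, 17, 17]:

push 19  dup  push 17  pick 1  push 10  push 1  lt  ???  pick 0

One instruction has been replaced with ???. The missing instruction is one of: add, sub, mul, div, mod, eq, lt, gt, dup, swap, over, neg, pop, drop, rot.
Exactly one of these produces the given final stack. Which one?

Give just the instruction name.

Answer: rot

Derivation:
Stack before ???: [19, 19, 17, 19, 0]
Stack after ???:  [19, 19, 19, 0, 17]
The instruction that transforms [19, 19, 17, 19, 0] -> [19, 19, 19, 0, 17] is: rot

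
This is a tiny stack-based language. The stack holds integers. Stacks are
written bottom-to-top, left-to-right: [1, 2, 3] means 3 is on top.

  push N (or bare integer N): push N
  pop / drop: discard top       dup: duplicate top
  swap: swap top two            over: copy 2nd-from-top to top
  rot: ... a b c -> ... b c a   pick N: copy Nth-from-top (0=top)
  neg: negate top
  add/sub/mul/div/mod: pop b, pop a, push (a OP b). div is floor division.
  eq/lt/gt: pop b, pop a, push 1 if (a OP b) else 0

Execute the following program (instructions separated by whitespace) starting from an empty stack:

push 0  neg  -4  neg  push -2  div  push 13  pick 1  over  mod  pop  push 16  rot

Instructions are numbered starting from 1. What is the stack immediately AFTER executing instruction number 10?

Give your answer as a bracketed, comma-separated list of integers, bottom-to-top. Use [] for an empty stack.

Step 1 ('push 0'): [0]
Step 2 ('neg'): [0]
Step 3 ('-4'): [0, -4]
Step 4 ('neg'): [0, 4]
Step 5 ('push -2'): [0, 4, -2]
Step 6 ('div'): [0, -2]
Step 7 ('push 13'): [0, -2, 13]
Step 8 ('pick 1'): [0, -2, 13, -2]
Step 9 ('over'): [0, -2, 13, -2, 13]
Step 10 ('mod'): [0, -2, 13, 11]

Answer: [0, -2, 13, 11]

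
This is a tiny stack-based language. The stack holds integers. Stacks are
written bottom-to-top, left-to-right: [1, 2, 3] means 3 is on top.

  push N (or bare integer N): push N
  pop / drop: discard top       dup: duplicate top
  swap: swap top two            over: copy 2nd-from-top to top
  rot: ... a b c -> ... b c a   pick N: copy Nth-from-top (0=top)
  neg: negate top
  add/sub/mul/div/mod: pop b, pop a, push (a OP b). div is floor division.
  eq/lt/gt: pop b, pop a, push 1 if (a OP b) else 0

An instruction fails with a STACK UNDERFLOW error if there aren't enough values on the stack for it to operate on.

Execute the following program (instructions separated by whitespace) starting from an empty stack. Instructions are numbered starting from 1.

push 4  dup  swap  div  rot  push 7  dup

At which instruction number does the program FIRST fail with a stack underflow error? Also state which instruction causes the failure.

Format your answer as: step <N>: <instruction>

Answer: step 5: rot

Derivation:
Step 1 ('push 4'): stack = [4], depth = 1
Step 2 ('dup'): stack = [4, 4], depth = 2
Step 3 ('swap'): stack = [4, 4], depth = 2
Step 4 ('div'): stack = [1], depth = 1
Step 5 ('rot'): needs 3 value(s) but depth is 1 — STACK UNDERFLOW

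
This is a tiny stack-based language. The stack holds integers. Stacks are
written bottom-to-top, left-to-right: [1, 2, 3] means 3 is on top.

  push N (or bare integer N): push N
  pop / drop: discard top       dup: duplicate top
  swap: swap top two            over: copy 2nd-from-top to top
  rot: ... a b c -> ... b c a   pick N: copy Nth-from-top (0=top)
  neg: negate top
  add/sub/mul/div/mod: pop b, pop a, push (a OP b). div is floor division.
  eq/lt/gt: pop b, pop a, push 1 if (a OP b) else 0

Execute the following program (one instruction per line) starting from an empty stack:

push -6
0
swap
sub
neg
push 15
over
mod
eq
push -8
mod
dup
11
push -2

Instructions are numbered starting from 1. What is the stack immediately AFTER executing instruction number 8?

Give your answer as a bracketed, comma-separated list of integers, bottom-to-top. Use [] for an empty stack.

Step 1 ('push -6'): [-6]
Step 2 ('0'): [-6, 0]
Step 3 ('swap'): [0, -6]
Step 4 ('sub'): [6]
Step 5 ('neg'): [-6]
Step 6 ('push 15'): [-6, 15]
Step 7 ('over'): [-6, 15, -6]
Step 8 ('mod'): [-6, -3]

Answer: [-6, -3]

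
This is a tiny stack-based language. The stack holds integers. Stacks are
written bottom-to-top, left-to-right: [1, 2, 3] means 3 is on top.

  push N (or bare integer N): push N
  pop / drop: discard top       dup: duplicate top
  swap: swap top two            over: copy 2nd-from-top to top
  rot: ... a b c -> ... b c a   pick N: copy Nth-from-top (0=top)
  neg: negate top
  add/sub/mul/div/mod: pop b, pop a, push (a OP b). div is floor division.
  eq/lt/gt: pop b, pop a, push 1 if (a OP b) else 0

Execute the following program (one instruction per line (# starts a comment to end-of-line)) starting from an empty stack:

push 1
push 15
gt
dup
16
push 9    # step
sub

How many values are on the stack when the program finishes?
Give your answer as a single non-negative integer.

After 'push 1': stack = [1] (depth 1)
After 'push 15': stack = [1, 15] (depth 2)
After 'gt': stack = [0] (depth 1)
After 'dup': stack = [0, 0] (depth 2)
After 'push 16': stack = [0, 0, 16] (depth 3)
After 'push 9': stack = [0, 0, 16, 9] (depth 4)
After 'sub': stack = [0, 0, 7] (depth 3)

Answer: 3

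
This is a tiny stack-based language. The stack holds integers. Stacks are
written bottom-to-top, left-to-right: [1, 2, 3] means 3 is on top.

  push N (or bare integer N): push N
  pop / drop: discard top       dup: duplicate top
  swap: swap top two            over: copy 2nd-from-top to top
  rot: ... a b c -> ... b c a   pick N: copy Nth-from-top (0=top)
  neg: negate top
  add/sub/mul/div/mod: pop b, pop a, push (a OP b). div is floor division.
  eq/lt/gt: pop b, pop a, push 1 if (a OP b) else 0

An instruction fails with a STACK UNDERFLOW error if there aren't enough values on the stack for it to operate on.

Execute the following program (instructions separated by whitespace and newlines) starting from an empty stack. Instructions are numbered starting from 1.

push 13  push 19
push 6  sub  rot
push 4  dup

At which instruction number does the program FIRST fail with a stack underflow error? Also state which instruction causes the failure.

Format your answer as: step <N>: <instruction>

Answer: step 5: rot

Derivation:
Step 1 ('push 13'): stack = [13], depth = 1
Step 2 ('push 19'): stack = [13, 19], depth = 2
Step 3 ('push 6'): stack = [13, 19, 6], depth = 3
Step 4 ('sub'): stack = [13, 13], depth = 2
Step 5 ('rot'): needs 3 value(s) but depth is 2 — STACK UNDERFLOW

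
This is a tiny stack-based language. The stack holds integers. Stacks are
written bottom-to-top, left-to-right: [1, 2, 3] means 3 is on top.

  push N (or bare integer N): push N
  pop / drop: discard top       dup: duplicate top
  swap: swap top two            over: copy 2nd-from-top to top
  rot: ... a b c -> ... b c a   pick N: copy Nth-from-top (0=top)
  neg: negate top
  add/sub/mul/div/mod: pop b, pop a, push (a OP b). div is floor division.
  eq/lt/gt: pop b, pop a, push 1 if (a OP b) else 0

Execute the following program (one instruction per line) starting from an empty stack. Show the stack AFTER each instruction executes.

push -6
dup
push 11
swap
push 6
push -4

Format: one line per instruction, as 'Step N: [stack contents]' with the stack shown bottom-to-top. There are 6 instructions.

Step 1: [-6]
Step 2: [-6, -6]
Step 3: [-6, -6, 11]
Step 4: [-6, 11, -6]
Step 5: [-6, 11, -6, 6]
Step 6: [-6, 11, -6, 6, -4]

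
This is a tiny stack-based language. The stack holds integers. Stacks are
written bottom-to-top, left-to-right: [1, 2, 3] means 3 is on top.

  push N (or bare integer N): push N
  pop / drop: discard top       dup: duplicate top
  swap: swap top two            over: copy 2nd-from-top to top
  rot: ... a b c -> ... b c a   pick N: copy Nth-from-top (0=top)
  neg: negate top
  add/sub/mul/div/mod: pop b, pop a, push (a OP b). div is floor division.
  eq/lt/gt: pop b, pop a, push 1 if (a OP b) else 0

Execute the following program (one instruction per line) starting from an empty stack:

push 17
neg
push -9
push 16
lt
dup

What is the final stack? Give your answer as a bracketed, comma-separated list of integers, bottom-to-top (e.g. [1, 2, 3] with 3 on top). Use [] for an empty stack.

Answer: [-17, 1, 1]

Derivation:
After 'push 17': [17]
After 'neg': [-17]
After 'push -9': [-17, -9]
After 'push 16': [-17, -9, 16]
After 'lt': [-17, 1]
After 'dup': [-17, 1, 1]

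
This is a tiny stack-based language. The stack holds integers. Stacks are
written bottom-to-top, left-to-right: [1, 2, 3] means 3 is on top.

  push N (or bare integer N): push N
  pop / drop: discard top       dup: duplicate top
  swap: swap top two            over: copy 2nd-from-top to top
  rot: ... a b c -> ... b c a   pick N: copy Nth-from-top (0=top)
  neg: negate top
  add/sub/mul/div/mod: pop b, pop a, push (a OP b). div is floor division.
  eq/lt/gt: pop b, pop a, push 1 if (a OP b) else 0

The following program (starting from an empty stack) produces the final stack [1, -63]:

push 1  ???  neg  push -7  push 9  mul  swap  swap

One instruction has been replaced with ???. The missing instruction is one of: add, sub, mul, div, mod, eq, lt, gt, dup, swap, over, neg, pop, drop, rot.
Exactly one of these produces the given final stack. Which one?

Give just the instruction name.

Answer: neg

Derivation:
Stack before ???: [1]
Stack after ???:  [-1]
The instruction that transforms [1] -> [-1] is: neg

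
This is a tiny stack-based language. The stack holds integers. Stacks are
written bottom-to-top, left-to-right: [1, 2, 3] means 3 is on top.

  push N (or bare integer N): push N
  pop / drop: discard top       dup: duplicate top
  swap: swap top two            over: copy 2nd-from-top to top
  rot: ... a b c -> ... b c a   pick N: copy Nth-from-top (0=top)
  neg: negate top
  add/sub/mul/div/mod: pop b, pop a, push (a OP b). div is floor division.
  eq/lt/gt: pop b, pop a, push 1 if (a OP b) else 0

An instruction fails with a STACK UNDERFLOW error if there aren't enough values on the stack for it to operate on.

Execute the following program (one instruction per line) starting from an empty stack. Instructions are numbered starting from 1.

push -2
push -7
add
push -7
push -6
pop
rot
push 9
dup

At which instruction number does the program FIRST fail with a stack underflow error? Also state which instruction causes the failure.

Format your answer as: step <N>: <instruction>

Answer: step 7: rot

Derivation:
Step 1 ('push -2'): stack = [-2], depth = 1
Step 2 ('push -7'): stack = [-2, -7], depth = 2
Step 3 ('add'): stack = [-9], depth = 1
Step 4 ('push -7'): stack = [-9, -7], depth = 2
Step 5 ('push -6'): stack = [-9, -7, -6], depth = 3
Step 6 ('pop'): stack = [-9, -7], depth = 2
Step 7 ('rot'): needs 3 value(s) but depth is 2 — STACK UNDERFLOW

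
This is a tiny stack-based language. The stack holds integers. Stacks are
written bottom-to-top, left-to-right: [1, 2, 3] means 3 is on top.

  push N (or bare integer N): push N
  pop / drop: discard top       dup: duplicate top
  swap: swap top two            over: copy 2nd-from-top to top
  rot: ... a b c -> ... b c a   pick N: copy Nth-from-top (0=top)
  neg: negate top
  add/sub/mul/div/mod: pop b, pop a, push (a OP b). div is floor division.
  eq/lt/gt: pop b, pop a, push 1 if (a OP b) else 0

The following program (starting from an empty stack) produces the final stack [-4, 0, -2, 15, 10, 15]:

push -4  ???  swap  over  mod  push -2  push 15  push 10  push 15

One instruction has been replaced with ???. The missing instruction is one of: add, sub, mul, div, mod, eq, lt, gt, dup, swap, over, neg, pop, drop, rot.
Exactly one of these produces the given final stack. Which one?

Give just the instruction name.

Stack before ???: [-4]
Stack after ???:  [-4, -4]
The instruction that transforms [-4] -> [-4, -4] is: dup

Answer: dup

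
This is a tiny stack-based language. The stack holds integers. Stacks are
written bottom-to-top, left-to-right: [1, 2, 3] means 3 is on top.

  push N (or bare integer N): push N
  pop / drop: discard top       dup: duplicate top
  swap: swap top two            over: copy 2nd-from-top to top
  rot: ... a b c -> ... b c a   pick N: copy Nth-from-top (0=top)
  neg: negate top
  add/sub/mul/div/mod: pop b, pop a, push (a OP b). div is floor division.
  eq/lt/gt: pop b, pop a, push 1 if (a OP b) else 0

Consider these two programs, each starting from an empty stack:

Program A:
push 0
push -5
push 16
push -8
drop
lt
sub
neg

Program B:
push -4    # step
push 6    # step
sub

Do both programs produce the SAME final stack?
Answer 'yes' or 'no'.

Program A trace:
  After 'push 0': [0]
  After 'push -5': [0, -5]
  After 'push 16': [0, -5, 16]
  After 'push -8': [0, -5, 16, -8]
  After 'drop': [0, -5, 16]
  After 'lt': [0, 1]
  After 'sub': [-1]
  After 'neg': [1]
Program A final stack: [1]

Program B trace:
  After 'push -4': [-4]
  After 'push 6': [-4, 6]
  After 'sub': [-10]
Program B final stack: [-10]
Same: no

Answer: no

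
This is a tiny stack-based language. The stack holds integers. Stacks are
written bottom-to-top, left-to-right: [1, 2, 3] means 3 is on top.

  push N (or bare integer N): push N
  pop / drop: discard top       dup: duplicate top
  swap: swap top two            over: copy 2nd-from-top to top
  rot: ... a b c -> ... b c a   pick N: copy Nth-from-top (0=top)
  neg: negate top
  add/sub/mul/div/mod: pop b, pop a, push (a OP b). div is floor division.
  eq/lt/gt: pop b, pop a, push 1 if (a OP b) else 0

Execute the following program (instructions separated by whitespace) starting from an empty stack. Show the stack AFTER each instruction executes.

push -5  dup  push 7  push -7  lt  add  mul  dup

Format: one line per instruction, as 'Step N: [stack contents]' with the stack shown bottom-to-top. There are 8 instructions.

Step 1: [-5]
Step 2: [-5, -5]
Step 3: [-5, -5, 7]
Step 4: [-5, -5, 7, -7]
Step 5: [-5, -5, 0]
Step 6: [-5, -5]
Step 7: [25]
Step 8: [25, 25]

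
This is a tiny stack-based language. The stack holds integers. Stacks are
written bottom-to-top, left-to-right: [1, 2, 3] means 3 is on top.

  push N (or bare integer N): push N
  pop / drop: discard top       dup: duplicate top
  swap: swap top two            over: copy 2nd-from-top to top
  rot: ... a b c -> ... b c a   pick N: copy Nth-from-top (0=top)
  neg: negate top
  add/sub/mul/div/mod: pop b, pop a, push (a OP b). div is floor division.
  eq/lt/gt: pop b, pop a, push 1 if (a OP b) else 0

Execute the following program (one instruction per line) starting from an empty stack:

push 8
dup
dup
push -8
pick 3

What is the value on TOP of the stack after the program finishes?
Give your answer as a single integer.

After 'push 8': [8]
After 'dup': [8, 8]
After 'dup': [8, 8, 8]
After 'push -8': [8, 8, 8, -8]
After 'pick 3': [8, 8, 8, -8, 8]

Answer: 8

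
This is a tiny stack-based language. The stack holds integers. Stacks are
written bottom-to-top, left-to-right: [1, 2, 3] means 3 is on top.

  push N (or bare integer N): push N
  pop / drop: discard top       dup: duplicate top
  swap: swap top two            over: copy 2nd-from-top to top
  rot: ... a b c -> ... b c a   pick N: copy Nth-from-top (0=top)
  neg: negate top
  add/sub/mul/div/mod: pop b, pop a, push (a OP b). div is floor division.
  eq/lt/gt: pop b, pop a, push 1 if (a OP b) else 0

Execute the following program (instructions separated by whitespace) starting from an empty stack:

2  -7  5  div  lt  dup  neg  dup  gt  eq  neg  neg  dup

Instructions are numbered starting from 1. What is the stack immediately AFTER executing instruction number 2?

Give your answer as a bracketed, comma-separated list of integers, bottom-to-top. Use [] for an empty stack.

Step 1 ('2'): [2]
Step 2 ('-7'): [2, -7]

Answer: [2, -7]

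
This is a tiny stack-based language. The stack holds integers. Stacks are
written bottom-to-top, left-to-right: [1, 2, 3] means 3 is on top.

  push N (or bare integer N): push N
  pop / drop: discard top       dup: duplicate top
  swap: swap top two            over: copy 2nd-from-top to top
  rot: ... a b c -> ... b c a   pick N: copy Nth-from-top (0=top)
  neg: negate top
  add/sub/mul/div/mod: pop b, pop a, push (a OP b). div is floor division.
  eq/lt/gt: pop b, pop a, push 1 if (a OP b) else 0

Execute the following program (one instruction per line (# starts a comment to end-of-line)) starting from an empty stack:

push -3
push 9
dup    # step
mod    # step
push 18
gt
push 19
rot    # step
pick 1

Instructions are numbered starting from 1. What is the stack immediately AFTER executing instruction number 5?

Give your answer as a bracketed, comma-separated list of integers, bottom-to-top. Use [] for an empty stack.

Answer: [-3, 0, 18]

Derivation:
Step 1 ('push -3'): [-3]
Step 2 ('push 9'): [-3, 9]
Step 3 ('dup'): [-3, 9, 9]
Step 4 ('mod'): [-3, 0]
Step 5 ('push 18'): [-3, 0, 18]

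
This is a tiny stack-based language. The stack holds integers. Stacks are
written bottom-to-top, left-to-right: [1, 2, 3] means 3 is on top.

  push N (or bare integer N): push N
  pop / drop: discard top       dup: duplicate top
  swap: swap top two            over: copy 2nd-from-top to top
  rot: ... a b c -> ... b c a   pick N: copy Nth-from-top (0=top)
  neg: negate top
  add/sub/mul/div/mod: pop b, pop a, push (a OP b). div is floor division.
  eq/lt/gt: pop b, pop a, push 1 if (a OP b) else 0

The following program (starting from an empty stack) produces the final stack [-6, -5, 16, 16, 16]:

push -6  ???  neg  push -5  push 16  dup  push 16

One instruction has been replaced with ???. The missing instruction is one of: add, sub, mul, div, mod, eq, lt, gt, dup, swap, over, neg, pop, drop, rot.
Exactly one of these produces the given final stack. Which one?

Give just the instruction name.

Answer: neg

Derivation:
Stack before ???: [-6]
Stack after ???:  [6]
The instruction that transforms [-6] -> [6] is: neg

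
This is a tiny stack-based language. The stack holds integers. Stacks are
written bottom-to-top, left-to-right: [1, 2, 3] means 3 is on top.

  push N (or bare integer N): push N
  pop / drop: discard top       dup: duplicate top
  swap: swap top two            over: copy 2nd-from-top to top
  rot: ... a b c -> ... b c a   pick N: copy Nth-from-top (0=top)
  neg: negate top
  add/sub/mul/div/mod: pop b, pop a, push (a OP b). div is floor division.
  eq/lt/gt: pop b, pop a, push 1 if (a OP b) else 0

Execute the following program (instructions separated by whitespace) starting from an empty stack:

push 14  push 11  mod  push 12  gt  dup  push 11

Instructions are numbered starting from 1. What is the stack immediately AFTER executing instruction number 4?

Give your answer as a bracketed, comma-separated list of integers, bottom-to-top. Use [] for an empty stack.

Answer: [3, 12]

Derivation:
Step 1 ('push 14'): [14]
Step 2 ('push 11'): [14, 11]
Step 3 ('mod'): [3]
Step 4 ('push 12'): [3, 12]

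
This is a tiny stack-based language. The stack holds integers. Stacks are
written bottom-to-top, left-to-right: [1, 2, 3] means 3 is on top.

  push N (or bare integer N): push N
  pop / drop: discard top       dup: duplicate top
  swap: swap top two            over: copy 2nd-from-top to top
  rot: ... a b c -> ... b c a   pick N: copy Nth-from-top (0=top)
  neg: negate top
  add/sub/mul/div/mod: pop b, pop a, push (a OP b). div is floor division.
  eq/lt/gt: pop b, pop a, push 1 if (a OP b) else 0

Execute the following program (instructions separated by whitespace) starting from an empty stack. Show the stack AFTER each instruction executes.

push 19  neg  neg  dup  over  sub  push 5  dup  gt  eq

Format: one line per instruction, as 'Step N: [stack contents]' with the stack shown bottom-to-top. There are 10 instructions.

Step 1: [19]
Step 2: [-19]
Step 3: [19]
Step 4: [19, 19]
Step 5: [19, 19, 19]
Step 6: [19, 0]
Step 7: [19, 0, 5]
Step 8: [19, 0, 5, 5]
Step 9: [19, 0, 0]
Step 10: [19, 1]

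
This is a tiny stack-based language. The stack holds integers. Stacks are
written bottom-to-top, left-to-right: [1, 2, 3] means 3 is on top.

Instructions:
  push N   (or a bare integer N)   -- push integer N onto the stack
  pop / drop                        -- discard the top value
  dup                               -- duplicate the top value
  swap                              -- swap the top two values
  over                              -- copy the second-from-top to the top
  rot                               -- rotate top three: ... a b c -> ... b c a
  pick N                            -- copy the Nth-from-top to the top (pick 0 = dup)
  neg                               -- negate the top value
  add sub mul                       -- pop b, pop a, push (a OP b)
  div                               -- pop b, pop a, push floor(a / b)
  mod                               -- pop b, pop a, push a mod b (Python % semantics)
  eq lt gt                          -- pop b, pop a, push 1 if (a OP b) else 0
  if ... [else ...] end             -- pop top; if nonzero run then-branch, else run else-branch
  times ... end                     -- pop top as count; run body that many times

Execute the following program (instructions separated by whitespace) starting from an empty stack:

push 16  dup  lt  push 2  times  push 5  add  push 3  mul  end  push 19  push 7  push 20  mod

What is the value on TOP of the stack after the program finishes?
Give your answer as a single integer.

After 'push 16': [16]
After 'dup': [16, 16]
After 'lt': [0]
After 'push 2': [0, 2]
After 'times': [0]
After 'push 5': [0, 5]
After 'add': [5]
After 'push 3': [5, 3]
After 'mul': [15]
After 'push 5': [15, 5]
After 'add': [20]
After 'push 3': [20, 3]
After 'mul': [60]
After 'push 19': [60, 19]
After 'push 7': [60, 19, 7]
After 'push 20': [60, 19, 7, 20]
After 'mod': [60, 19, 7]

Answer: 7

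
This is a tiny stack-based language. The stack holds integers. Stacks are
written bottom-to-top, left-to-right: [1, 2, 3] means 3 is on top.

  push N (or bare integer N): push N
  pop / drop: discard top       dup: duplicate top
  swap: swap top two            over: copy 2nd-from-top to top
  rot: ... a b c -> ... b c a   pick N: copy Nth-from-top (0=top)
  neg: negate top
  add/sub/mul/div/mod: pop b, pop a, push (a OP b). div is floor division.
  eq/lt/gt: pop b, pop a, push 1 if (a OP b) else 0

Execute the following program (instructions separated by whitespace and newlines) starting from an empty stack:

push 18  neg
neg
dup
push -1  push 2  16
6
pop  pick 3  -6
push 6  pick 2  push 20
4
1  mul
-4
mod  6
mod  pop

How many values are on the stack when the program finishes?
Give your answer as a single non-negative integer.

Answer: 10

Derivation:
After 'push 18': stack = [18] (depth 1)
After 'neg': stack = [-18] (depth 1)
After 'neg': stack = [18] (depth 1)
After 'dup': stack = [18, 18] (depth 2)
After 'push -1': stack = [18, 18, -1] (depth 3)
After 'push 2': stack = [18, 18, -1, 2] (depth 4)
After 'push 16': stack = [18, 18, -1, 2, 16] (depth 5)
After 'push 6': stack = [18, 18, -1, 2, 16, 6] (depth 6)
After 'pop': stack = [18, 18, -1, 2, 16] (depth 5)
After 'pick 3': stack = [18, 18, -1, 2, 16, 18] (depth 6)
  ...
After 'pick 2': stack = [18, 18, -1, 2, 16, 18, -6, 6, 18] (depth 9)
After 'push 20': stack = [18, 18, -1, 2, 16, 18, -6, 6, 18, 20] (depth 10)
After 'push 4': stack = [18, 18, -1, 2, 16, 18, -6, 6, 18, 20, 4] (depth 11)
After 'push 1': stack = [18, 18, -1, 2, 16, 18, -6, 6, 18, 20, 4, 1] (depth 12)
After 'mul': stack = [18, 18, -1, 2, 16, 18, -6, 6, 18, 20, 4] (depth 11)
After 'push -4': stack = [18, 18, -1, 2, 16, 18, -6, 6, 18, 20, 4, -4] (depth 12)
After 'mod': stack = [18, 18, -1, 2, 16, 18, -6, 6, 18, 20, 0] (depth 11)
After 'push 6': stack = [18, 18, -1, 2, 16, 18, -6, 6, 18, 20, 0, 6] (depth 12)
After 'mod': stack = [18, 18, -1, 2, 16, 18, -6, 6, 18, 20, 0] (depth 11)
After 'pop': stack = [18, 18, -1, 2, 16, 18, -6, 6, 18, 20] (depth 10)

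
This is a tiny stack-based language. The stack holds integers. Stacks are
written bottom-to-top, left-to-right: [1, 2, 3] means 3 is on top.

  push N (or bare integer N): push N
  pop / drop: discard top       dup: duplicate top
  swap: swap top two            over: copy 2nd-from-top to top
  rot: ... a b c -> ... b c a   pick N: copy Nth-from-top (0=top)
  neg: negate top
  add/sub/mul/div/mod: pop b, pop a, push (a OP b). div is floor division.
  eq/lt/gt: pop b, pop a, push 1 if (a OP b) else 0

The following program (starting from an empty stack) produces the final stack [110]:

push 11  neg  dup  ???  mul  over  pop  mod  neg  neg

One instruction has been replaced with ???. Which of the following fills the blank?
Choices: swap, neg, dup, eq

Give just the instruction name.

Stack before ???: [-11, -11]
Stack after ???:  [-11, -11, -11]
Checking each choice:
  swap: stack underflow (need 2, have 1)
  neg: stack underflow (need 2, have 1)
  dup: MATCH
  eq: stack underflow (need 2, have 1)


Answer: dup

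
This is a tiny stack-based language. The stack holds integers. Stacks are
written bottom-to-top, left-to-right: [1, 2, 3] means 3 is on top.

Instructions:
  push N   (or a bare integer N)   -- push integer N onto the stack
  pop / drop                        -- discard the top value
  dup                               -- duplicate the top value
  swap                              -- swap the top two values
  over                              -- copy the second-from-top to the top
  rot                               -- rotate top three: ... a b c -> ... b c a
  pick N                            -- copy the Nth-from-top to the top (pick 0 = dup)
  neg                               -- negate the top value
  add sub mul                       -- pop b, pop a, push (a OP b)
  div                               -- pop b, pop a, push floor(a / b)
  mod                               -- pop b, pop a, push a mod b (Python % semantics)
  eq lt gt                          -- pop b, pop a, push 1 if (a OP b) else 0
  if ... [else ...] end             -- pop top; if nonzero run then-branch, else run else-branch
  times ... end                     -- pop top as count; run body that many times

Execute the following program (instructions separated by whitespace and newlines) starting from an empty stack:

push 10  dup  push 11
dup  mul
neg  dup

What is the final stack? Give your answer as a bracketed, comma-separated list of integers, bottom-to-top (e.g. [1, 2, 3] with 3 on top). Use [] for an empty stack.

After 'push 10': [10]
After 'dup': [10, 10]
After 'push 11': [10, 10, 11]
After 'dup': [10, 10, 11, 11]
After 'mul': [10, 10, 121]
After 'neg': [10, 10, -121]
After 'dup': [10, 10, -121, -121]

Answer: [10, 10, -121, -121]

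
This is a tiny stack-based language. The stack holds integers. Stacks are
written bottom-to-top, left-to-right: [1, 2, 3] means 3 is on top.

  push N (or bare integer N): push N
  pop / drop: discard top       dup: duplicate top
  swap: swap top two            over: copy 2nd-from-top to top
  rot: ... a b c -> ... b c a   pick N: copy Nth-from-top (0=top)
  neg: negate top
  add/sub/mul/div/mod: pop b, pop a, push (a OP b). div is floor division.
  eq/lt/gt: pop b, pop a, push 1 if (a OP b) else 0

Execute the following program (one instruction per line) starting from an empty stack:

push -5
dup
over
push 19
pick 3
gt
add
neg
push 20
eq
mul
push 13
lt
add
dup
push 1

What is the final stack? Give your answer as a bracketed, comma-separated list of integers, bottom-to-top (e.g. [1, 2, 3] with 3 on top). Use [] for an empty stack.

Answer: [-4, -4, 1]

Derivation:
After 'push -5': [-5]
After 'dup': [-5, -5]
After 'over': [-5, -5, -5]
After 'push 19': [-5, -5, -5, 19]
After 'pick 3': [-5, -5, -5, 19, -5]
After 'gt': [-5, -5, -5, 1]
After 'add': [-5, -5, -4]
After 'neg': [-5, -5, 4]
After 'push 20': [-5, -5, 4, 20]
After 'eq': [-5, -5, 0]
After 'mul': [-5, 0]
After 'push 13': [-5, 0, 13]
After 'lt': [-5, 1]
After 'add': [-4]
After 'dup': [-4, -4]
After 'push 1': [-4, -4, 1]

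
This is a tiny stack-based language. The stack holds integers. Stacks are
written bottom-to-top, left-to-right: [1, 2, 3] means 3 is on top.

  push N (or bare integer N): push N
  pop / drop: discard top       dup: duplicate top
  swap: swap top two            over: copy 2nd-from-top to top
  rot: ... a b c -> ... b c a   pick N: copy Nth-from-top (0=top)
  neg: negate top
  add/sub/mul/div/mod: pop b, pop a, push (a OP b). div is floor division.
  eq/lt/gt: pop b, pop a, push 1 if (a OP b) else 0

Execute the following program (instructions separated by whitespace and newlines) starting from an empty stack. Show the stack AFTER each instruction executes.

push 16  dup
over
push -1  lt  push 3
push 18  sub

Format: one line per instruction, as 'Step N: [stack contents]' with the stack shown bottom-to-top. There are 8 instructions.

Step 1: [16]
Step 2: [16, 16]
Step 3: [16, 16, 16]
Step 4: [16, 16, 16, -1]
Step 5: [16, 16, 0]
Step 6: [16, 16, 0, 3]
Step 7: [16, 16, 0, 3, 18]
Step 8: [16, 16, 0, -15]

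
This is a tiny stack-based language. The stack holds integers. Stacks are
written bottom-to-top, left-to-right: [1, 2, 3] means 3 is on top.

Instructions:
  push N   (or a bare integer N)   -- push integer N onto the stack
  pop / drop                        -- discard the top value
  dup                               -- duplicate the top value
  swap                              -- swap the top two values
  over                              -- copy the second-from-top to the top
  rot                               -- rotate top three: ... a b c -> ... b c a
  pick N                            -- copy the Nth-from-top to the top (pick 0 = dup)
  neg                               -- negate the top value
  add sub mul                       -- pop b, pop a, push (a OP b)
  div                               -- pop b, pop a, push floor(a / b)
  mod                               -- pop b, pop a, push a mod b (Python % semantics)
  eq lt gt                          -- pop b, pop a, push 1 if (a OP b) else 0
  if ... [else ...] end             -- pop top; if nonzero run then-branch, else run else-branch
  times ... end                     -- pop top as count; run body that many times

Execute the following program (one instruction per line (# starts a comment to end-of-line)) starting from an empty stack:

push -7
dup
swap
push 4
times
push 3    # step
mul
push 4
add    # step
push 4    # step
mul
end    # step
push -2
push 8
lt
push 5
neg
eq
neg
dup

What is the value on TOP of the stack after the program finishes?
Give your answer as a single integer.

Answer: 0

Derivation:
After 'push -7': [-7]
After 'dup': [-7, -7]
After 'swap': [-7, -7]
After 'push 4': [-7, -7, 4]
After 'times': [-7, -7]
After 'push 3': [-7, -7, 3]
After 'mul': [-7, -21]
After 'push 4': [-7, -21, 4]
After 'add': [-7, -17]
After 'push 4': [-7, -17, 4]
  ...
After 'push 4': [-7, -28748, 4]
After 'mul': [-7, -114992]
After 'push -2': [-7, -114992, -2]
After 'push 8': [-7, -114992, -2, 8]
After 'lt': [-7, -114992, 1]
After 'push 5': [-7, -114992, 1, 5]
After 'neg': [-7, -114992, 1, -5]
After 'eq': [-7, -114992, 0]
After 'neg': [-7, -114992, 0]
After 'dup': [-7, -114992, 0, 0]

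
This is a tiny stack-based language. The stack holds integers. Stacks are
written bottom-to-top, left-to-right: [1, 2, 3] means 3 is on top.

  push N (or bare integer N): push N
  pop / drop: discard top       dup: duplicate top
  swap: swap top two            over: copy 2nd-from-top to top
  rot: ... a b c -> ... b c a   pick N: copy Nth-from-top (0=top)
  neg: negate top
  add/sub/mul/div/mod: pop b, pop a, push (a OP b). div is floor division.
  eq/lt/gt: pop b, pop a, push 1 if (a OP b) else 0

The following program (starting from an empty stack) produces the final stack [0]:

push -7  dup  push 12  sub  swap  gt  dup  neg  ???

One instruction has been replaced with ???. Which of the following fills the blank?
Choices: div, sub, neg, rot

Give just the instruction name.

Stack before ???: [0, 0]
Stack after ???:  [0]
Checking each choice:
  div: division by zero
  sub: MATCH
  neg: produces [0, 0]
  rot: stack underflow (need 3, have 2)


Answer: sub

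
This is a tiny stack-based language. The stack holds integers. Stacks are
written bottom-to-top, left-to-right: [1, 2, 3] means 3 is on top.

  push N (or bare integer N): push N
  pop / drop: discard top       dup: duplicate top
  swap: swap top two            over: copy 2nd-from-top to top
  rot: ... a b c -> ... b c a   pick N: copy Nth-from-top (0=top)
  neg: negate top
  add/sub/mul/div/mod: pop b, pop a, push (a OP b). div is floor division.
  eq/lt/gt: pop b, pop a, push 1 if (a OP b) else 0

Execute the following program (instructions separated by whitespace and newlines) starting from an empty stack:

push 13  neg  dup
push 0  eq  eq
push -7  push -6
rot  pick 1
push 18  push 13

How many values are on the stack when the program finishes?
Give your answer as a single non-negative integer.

Answer: 6

Derivation:
After 'push 13': stack = [13] (depth 1)
After 'neg': stack = [-13] (depth 1)
After 'dup': stack = [-13, -13] (depth 2)
After 'push 0': stack = [-13, -13, 0] (depth 3)
After 'eq': stack = [-13, 0] (depth 2)
After 'eq': stack = [0] (depth 1)
After 'push -7': stack = [0, -7] (depth 2)
After 'push -6': stack = [0, -7, -6] (depth 3)
After 'rot': stack = [-7, -6, 0] (depth 3)
After 'pick 1': stack = [-7, -6, 0, -6] (depth 4)
After 'push 18': stack = [-7, -6, 0, -6, 18] (depth 5)
After 'push 13': stack = [-7, -6, 0, -6, 18, 13] (depth 6)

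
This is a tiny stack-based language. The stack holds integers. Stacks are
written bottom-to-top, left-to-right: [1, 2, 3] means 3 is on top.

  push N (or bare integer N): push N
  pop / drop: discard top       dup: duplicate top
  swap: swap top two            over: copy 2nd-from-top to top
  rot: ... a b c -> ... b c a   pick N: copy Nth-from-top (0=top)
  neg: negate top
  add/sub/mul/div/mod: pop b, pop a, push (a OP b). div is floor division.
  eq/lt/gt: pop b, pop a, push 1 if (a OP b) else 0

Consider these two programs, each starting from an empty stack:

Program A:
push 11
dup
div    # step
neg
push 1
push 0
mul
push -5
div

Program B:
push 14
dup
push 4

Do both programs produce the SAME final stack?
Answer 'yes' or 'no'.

Program A trace:
  After 'push 11': [11]
  After 'dup': [11, 11]
  After 'div': [1]
  After 'neg': [-1]
  After 'push 1': [-1, 1]
  After 'push 0': [-1, 1, 0]
  After 'mul': [-1, 0]
  After 'push -5': [-1, 0, -5]
  After 'div': [-1, 0]
Program A final stack: [-1, 0]

Program B trace:
  After 'push 14': [14]
  After 'dup': [14, 14]
  After 'push 4': [14, 14, 4]
Program B final stack: [14, 14, 4]
Same: no

Answer: no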